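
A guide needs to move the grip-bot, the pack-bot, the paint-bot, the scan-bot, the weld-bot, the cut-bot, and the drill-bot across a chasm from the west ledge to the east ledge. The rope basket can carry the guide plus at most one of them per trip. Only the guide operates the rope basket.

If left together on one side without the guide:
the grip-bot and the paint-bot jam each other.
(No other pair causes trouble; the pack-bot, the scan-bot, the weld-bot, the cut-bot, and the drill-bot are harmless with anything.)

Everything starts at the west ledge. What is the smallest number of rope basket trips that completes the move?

Counting alone: the guide can take at most 1 across per trip to the east ledge, so moving all 7 needs at least 7 loaded trips out, with a return between consecutive ones — at least 13 crossings.
The plan below uses exactly 13 crossings, so it is optimal:
1. Guide goes to the east ledge with the grip-bot.  [the west ledge: the cut-bot, the drill-bot, the pack-bot, the paint-bot, the scan-bot, the weld-bot | the east ledge: the grip-bot]
2. Guide goes back to the west ledge alone.  [the west ledge: the cut-bot, the drill-bot, the pack-bot, the paint-bot, the scan-bot, the weld-bot | the east ledge: the grip-bot]
3. Guide goes to the east ledge with the pack-bot.  [the west ledge: the cut-bot, the drill-bot, the paint-bot, the scan-bot, the weld-bot | the east ledge: the grip-bot, the pack-bot]
4. Guide goes back to the west ledge alone.  [the west ledge: the cut-bot, the drill-bot, the paint-bot, the scan-bot, the weld-bot | the east ledge: the grip-bot, the pack-bot]
5. Guide goes to the east ledge with the scan-bot.  [the west ledge: the cut-bot, the drill-bot, the paint-bot, the weld-bot | the east ledge: the grip-bot, the pack-bot, the scan-bot]
6. Guide goes back to the west ledge alone.  [the west ledge: the cut-bot, the drill-bot, the paint-bot, the weld-bot | the east ledge: the grip-bot, the pack-bot, the scan-bot]
7. Guide goes to the east ledge with the weld-bot.  [the west ledge: the cut-bot, the drill-bot, the paint-bot | the east ledge: the grip-bot, the pack-bot, the scan-bot, the weld-bot]
8. Guide goes back to the west ledge alone.  [the west ledge: the cut-bot, the drill-bot, the paint-bot | the east ledge: the grip-bot, the pack-bot, the scan-bot, the weld-bot]
9. Guide goes to the east ledge with the cut-bot.  [the west ledge: the drill-bot, the paint-bot | the east ledge: the cut-bot, the grip-bot, the pack-bot, the scan-bot, the weld-bot]
10. Guide goes back to the west ledge alone.  [the west ledge: the drill-bot, the paint-bot | the east ledge: the cut-bot, the grip-bot, the pack-bot, the scan-bot, the weld-bot]
11. Guide goes to the east ledge with the drill-bot.  [the west ledge: the paint-bot | the east ledge: the cut-bot, the drill-bot, the grip-bot, the pack-bot, the scan-bot, the weld-bot]
12. Guide goes back to the west ledge alone.  [the west ledge: the paint-bot | the east ledge: the cut-bot, the drill-bot, the grip-bot, the pack-bot, the scan-bot, the weld-bot]
13. Guide goes to the east ledge with the paint-bot.  [the west ledge: — | the east ledge: the cut-bot, the drill-bot, the grip-bot, the pack-bot, the paint-bot, the scan-bot, the weld-bot]

13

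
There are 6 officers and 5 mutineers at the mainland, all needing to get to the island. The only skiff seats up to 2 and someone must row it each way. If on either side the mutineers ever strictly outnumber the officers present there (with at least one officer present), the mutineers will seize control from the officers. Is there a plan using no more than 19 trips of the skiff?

Yes — this plan uses 19 crossings (≤ 19):
1. 2 mutineers → the island.  (the mainland: 6O 3M; the island: 0O 2M)
2. 1 mutineer ← the mainland.  (the mainland: 6O 4M; the island: 0O 1M)
3. 2 mutineers → the island.  (the mainland: 6O 2M; the island: 0O 3M)
4. 1 mutineer ← the mainland.  (the mainland: 6O 3M; the island: 0O 2M)
5. 2 officers → the island.  (the mainland: 4O 3M; the island: 2O 2M)
6. 1 mutineer ← the mainland.  (the mainland: 4O 4M; the island: 2O 1M)
7. 1 officer and 1 mutineer → the island.  (the mainland: 3O 3M; the island: 3O 2M)
8. 1 officer ← the mainland.  (the mainland: 4O 3M; the island: 2O 2M)
9. 1 officer and 1 mutineer → the island.  (the mainland: 3O 2M; the island: 3O 3M)
10. 1 mutineer ← the mainland.  (the mainland: 3O 3M; the island: 3O 2M)
11. 1 officer and 1 mutineer → the island.  (the mainland: 2O 2M; the island: 4O 3M)
12. 1 officer ← the mainland.  (the mainland: 3O 2M; the island: 3O 3M)
13. 1 officer and 1 mutineer → the island.  (the mainland: 2O 1M; the island: 4O 4M)
14. 1 mutineer ← the mainland.  (the mainland: 2O 2M; the island: 4O 3M)
15. 1 officer and 1 mutineer → the island.  (the mainland: 1O 1M; the island: 5O 4M)
16. 1 officer ← the mainland.  (the mainland: 2O 1M; the island: 4O 4M)
17. 1 officer and 1 mutineer → the island.  (the mainland: 1O 0M; the island: 5O 5M)
18. 1 mutineer ← the mainland.  (the mainland: 1O 1M; the island: 5O 4M)
19. 1 officer and 1 mutineer → the island.  (the mainland: 0O 0M; the island: 6O 5M)

Yes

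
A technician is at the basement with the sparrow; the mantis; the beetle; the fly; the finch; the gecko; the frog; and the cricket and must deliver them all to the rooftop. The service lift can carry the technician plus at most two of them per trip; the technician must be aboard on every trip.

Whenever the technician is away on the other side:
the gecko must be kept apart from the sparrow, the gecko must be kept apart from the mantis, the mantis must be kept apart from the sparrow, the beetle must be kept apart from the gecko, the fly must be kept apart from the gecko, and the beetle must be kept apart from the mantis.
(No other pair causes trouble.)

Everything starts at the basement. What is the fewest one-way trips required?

Counting alone: the technician can take at most 2 across per trip to the rooftop, so moving all 8 needs at least 4 loaded trips out, with a return between consecutive ones — at least 7 crossings.
The safety rule pushes this higher. Following every safe sequence of crossings, the most of the 8 that can be at the rooftop as the service lift arrives there on crossings 7, 9, 11 is 5, 6, 7 respectively — never all 8.
So no plan with fewer than 13 crossings exists, and this one achieves 13:
1. Technician goes to the rooftop with the gecko and the mantis.
2. Technician goes back to the basement with the mantis.
3. Technician goes to the rooftop with the beetle and the sparrow.
4. Technician goes back to the basement with the gecko.
5. Technician goes to the rooftop with the fly and the mantis.
6. Technician goes back to the basement with the mantis.
7. Technician goes to the rooftop with the finch and the mantis.
8. Technician goes back to the basement with the mantis.
9. Technician goes to the rooftop with the frog and the mantis.
10. Technician goes back to the basement with the mantis.
11. Technician goes to the rooftop with the cricket and the mantis.
12. Technician goes back to the basement with the mantis.
13. Technician goes to the rooftop with the gecko and the mantis.

13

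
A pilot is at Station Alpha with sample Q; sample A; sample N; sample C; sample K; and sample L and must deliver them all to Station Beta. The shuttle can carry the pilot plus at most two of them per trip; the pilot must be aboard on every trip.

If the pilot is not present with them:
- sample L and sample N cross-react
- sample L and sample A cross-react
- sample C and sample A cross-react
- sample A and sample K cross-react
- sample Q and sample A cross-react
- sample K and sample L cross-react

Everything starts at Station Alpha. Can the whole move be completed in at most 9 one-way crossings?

Yes

Yes — this plan uses 9 crossings (≤ 9):
1. Pilot goes to Station Beta with sample A and sample L.  [Station Alpha: sample C, sample K, sample N, sample Q | Station Beta: sample A, sample L]
2. Pilot goes back to Station Alpha with sample A.  [Station Alpha: sample A, sample C, sample K, sample N, sample Q | Station Beta: sample L]
3. Pilot goes to Station Beta with sample A and sample Q.  [Station Alpha: sample C, sample K, sample N | Station Beta: sample A, sample L, sample Q]
4. Pilot goes back to Station Alpha with sample A.  [Station Alpha: sample A, sample C, sample K, sample N | Station Beta: sample L, sample Q]
5. Pilot goes to Station Beta with sample A and sample C.  [Station Alpha: sample K, sample N | Station Beta: sample A, sample C, sample L, sample Q]
6. Pilot goes back to Station Alpha with sample A.  [Station Alpha: sample A, sample K, sample N | Station Beta: sample C, sample L, sample Q]
7. Pilot goes to Station Beta with sample K and sample N.  [Station Alpha: sample A | Station Beta: sample C, sample K, sample L, sample N, sample Q]
8. Pilot goes back to Station Alpha with sample L.  [Station Alpha: sample A, sample L | Station Beta: sample C, sample K, sample N, sample Q]
9. Pilot goes to Station Beta with sample A and sample L.  [Station Alpha: — | Station Beta: sample A, sample C, sample K, sample L, sample N, sample Q]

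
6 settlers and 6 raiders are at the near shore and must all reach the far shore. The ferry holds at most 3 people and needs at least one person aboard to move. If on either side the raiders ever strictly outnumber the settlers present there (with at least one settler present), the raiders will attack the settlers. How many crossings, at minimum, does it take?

Following every safe sequence of crossings from the start, the most of the 12 that can be at the far shore as the ferry arrives there on crossings 1, 3, 5 is 3, 5, 6 respectively; the best ever achieved is 6 of 12.
From crossing 7 on, no configuration arises that was not already reachable earlier: only 17 distinct safe configurations (who is on which side, and where the ferry is) can ever be reached, none of them has everyone across, and every continuation just revisits them. They are: 0 settlers + 0 raiders across (ferry back at the start); 0 settlers + 1 raider across (ferry there); 0 settlers + 1 raider across (ferry back at the start); 0 settlers + 2 raiders across (ferry there); 0 settlers + 2 raiders across (ferry back at the start); 0 settlers + 3 raiders across (ferry there); 0 settlers + 3 raiders across (ferry back at the start); 0 settlers + 4 raiders across (ferry there); 0 settlers + 4 raiders across (ferry back at the start); 0 settlers + 5 raiders across (ferry there); 0 settlers + 5 raiders across (ferry back at the start); 0 settlers + 6 raiders across (ferry there); 1 settler + 1 raider across (ferry there); 1 settler + 1 raider across (ferry back at the start); 2 settlers + 2 raiders across (ferry there); 2 settlers + 2 raiders across (ferry back at the start); 3 settlers + 3 raiders across (ferry there). So no valid plan exists.

impossible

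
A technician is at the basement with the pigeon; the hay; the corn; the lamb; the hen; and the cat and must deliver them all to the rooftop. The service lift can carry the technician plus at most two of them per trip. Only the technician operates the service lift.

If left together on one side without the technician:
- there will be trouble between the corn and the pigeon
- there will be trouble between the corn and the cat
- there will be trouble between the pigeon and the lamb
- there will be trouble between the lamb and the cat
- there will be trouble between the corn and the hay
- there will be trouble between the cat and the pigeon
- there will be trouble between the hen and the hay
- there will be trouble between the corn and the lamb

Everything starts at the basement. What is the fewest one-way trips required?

impossible

Whatever the first load, the items left behind include a forbidden pair without the technician. No opening move is safe, so no plan exists.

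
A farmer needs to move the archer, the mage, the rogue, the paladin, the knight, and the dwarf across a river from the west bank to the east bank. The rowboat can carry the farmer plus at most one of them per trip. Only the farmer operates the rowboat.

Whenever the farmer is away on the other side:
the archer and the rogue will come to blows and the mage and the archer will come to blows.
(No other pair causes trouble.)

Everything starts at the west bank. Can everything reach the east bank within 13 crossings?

Yes — this plan uses 13 crossings (≤ 13):
1. Farmer goes to the east bank with the archer.
2. Farmer goes back to the west bank alone.
3. Farmer goes to the east bank with the mage.
4. Farmer goes back to the west bank with the archer.
5. Farmer goes to the east bank with the rogue.
6. Farmer goes back to the west bank alone.
7. Farmer goes to the east bank with the paladin.
8. Farmer goes back to the west bank alone.
9. Farmer goes to the east bank with the knight.
10. Farmer goes back to the west bank alone.
11. Farmer goes to the east bank with the dwarf.
12. Farmer goes back to the west bank alone.
13. Farmer goes to the east bank with the archer.

Yes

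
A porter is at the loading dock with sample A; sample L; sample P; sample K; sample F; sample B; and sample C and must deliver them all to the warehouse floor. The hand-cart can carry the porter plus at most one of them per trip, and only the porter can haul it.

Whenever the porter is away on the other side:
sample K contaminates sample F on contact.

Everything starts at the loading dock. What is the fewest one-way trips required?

Counting alone: the porter can take at most 1 across per trip to the warehouse floor, so moving all 7 needs at least 7 loaded trips out, with a return between consecutive ones — at least 13 crossings.
The plan below uses exactly 13 crossings, so it is optimal:
1. Porter goes to the warehouse floor with sample K.
2. Porter goes back to the loading dock alone.
3. Porter goes to the warehouse floor with sample A.
4. Porter goes back to the loading dock alone.
5. Porter goes to the warehouse floor with sample L.
6. Porter goes back to the loading dock alone.
7. Porter goes to the warehouse floor with sample P.
8. Porter goes back to the loading dock alone.
9. Porter goes to the warehouse floor with sample B.
10. Porter goes back to the loading dock alone.
11. Porter goes to the warehouse floor with sample C.
12. Porter goes back to the loading dock alone.
13. Porter goes to the warehouse floor with sample F.

13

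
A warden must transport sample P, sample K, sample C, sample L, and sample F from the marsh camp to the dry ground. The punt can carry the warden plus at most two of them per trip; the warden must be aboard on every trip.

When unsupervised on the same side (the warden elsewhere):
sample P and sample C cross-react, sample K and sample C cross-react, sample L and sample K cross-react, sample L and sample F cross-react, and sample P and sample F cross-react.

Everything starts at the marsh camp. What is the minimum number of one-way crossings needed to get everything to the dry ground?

Whatever the first load, the items left behind include a forbidden pair without the warden. No opening move is safe, so no plan exists.

impossible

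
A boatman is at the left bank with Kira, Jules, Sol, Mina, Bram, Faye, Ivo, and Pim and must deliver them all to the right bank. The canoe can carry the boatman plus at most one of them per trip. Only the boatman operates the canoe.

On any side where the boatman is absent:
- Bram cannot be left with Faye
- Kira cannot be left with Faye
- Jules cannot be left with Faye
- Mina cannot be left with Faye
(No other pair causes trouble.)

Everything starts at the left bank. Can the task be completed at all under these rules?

No

Following every safe sequence of crossings from the start, the most of the 8 that can be at the right bank as the canoe arrives there on crossings 1, 3, 5, 7, 9 is 1, 2, 3, 4, 5 respectively; the best ever achieved is 5 of 8.
From crossing 11 on, no configuration arises that was not already reachable earlier: only 88 distinct safe configurations (who is on which side, and where the canoe is) can ever be reached, none of them has everyone across, and every continuation just revisits them. So no valid plan exists.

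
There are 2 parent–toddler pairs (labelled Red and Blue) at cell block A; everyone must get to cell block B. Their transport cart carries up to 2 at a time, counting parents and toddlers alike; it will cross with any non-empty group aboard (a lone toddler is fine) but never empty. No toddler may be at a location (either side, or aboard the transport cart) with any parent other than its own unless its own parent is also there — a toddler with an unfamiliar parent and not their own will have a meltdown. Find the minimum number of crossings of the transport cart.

5

Counting alone: each trip to cell block B takes at most 2 across and each return brings at least 1 back, so after t trips out (and t−1 returns) at most 2t − (t−1) of the 4 are across; that first reaches 4 at t = 3, so at least 5 crossings are needed.
The plan below uses exactly 5 crossings, so it is optimal:
1. parent Red and toddler Red cross → cell block B.
2. parent Red crosses ← cell block A.
3. parent Blue and parent Red cross → cell block B.
4. parent Blue crosses ← cell block A.
5. parent Blue and toddler Blue cross → cell block B.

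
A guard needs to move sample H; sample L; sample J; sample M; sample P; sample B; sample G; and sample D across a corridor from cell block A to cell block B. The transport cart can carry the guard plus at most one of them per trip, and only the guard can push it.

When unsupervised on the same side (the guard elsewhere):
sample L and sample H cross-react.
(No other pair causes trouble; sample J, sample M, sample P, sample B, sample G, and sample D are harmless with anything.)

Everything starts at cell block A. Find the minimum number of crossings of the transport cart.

15

Counting alone: the guard can take at most 1 across per trip to cell block B, so moving all 8 needs at least 8 loaded trips out, with a return between consecutive ones — at least 15 crossings.
The plan below uses exactly 15 crossings, so it is optimal:
1. Guard goes to cell block B with sample H.  [cell block A: sample B, sample D, sample G, sample J, sample L, sample M, sample P | cell block B: sample H]
2. Guard goes back to cell block A alone.  [cell block A: sample B, sample D, sample G, sample J, sample L, sample M, sample P | cell block B: sample H]
3. Guard goes to cell block B with sample J.  [cell block A: sample B, sample D, sample G, sample L, sample M, sample P | cell block B: sample H, sample J]
4. Guard goes back to cell block A alone.  [cell block A: sample B, sample D, sample G, sample L, sample M, sample P | cell block B: sample H, sample J]
5. Guard goes to cell block B with sample M.  [cell block A: sample B, sample D, sample G, sample L, sample P | cell block B: sample H, sample J, sample M]
6. Guard goes back to cell block A alone.  [cell block A: sample B, sample D, sample G, sample L, sample P | cell block B: sample H, sample J, sample M]
7. Guard goes to cell block B with sample P.  [cell block A: sample B, sample D, sample G, sample L | cell block B: sample H, sample J, sample M, sample P]
8. Guard goes back to cell block A alone.  [cell block A: sample B, sample D, sample G, sample L | cell block B: sample H, sample J, sample M, sample P]
9. Guard goes to cell block B with sample B.  [cell block A: sample D, sample G, sample L | cell block B: sample B, sample H, sample J, sample M, sample P]
10. Guard goes back to cell block A alone.  [cell block A: sample D, sample G, sample L | cell block B: sample B, sample H, sample J, sample M, sample P]
11. Guard goes to cell block B with sample G.  [cell block A: sample D, sample L | cell block B: sample B, sample G, sample H, sample J, sample M, sample P]
12. Guard goes back to cell block A alone.  [cell block A: sample D, sample L | cell block B: sample B, sample G, sample H, sample J, sample M, sample P]
13. Guard goes to cell block B with sample D.  [cell block A: sample L | cell block B: sample B, sample D, sample G, sample H, sample J, sample M, sample P]
14. Guard goes back to cell block A alone.  [cell block A: sample L | cell block B: sample B, sample D, sample G, sample H, sample J, sample M, sample P]
15. Guard goes to cell block B with sample L.  [cell block A: — | cell block B: sample B, sample D, sample G, sample H, sample J, sample L, sample M, sample P]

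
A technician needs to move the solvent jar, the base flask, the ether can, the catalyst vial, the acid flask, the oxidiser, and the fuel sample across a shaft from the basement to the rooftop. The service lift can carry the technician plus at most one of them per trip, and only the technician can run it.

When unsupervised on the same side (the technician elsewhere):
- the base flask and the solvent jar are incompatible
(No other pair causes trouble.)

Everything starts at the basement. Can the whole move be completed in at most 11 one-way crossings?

No

Counting alone: the technician can take at most 1 across per trip to the rooftop, so moving all 7 needs at least 7 loaded trips out, with a return between consecutive ones — at least 13 crossings.
Since 11 < 13, 11 crossings cannot be enough. (The shortest complete plan in fact takes 13:)
1. Technician goes to the rooftop with the solvent jar.  [the basement: the acid flask, the base flask, the catalyst vial, the ether can, the fuel sample, the oxidiser | the rooftop: the solvent jar]
2. Technician goes back to the basement alone.  [the basement: the acid flask, the base flask, the catalyst vial, the ether can, the fuel sample, the oxidiser | the rooftop: the solvent jar]
3. Technician goes to the rooftop with the ether can.  [the basement: the acid flask, the base flask, the catalyst vial, the fuel sample, the oxidiser | the rooftop: the ether can, the solvent jar]
4. Technician goes back to the basement alone.  [the basement: the acid flask, the base flask, the catalyst vial, the fuel sample, the oxidiser | the rooftop: the ether can, the solvent jar]
5. Technician goes to the rooftop with the catalyst vial.  [the basement: the acid flask, the base flask, the fuel sample, the oxidiser | the rooftop: the catalyst vial, the ether can, the solvent jar]
6. Technician goes back to the basement alone.  [the basement: the acid flask, the base flask, the fuel sample, the oxidiser | the rooftop: the catalyst vial, the ether can, the solvent jar]
7. Technician goes to the rooftop with the acid flask.  [the basement: the base flask, the fuel sample, the oxidiser | the rooftop: the acid flask, the catalyst vial, the ether can, the solvent jar]
8. Technician goes back to the basement alone.  [the basement: the base flask, the fuel sample, the oxidiser | the rooftop: the acid flask, the catalyst vial, the ether can, the solvent jar]
9. Technician goes to the rooftop with the oxidiser.  [the basement: the base flask, the fuel sample | the rooftop: the acid flask, the catalyst vial, the ether can, the oxidiser, the solvent jar]
10. Technician goes back to the basement alone.  [the basement: the base flask, the fuel sample | the rooftop: the acid flask, the catalyst vial, the ether can, the oxidiser, the solvent jar]
11. Technician goes to the rooftop with the fuel sample.  [the basement: the base flask | the rooftop: the acid flask, the catalyst vial, the ether can, the fuel sample, the oxidiser, the solvent jar]
12. Technician goes back to the basement alone.  [the basement: the base flask | the rooftop: the acid flask, the catalyst vial, the ether can, the fuel sample, the oxidiser, the solvent jar]
13. Technician goes to the rooftop with the base flask.  [the basement: — | the rooftop: the acid flask, the base flask, the catalyst vial, the ether can, the fuel sample, the oxidiser, the solvent jar]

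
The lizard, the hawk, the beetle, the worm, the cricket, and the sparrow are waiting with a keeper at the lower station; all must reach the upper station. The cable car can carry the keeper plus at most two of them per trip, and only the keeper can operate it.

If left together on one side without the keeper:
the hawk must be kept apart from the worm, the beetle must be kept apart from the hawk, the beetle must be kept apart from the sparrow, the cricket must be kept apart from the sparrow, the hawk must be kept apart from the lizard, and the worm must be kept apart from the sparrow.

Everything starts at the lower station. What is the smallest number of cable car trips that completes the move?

7

Counting alone: the keeper can take at most 2 across per trip to the upper station, so moving all 6 needs at least 3 loaded trips out, with a return between consecutive ones — at least 5 crossings.
The safety rule pushes this higher. Following every safe sequence of crossings, the most of the 6 that can be at the upper station as the cable car arrives there on crossing 5 is 4 — never all 6.
So no plan with fewer than 7 crossings exists, and this one achieves 7:
1. Keeper goes to the upper station with the hawk and the sparrow.
2. Keeper goes back to the lower station alone.
3. Keeper goes to the upper station with the beetle and the lizard.
4. Keeper goes back to the lower station with the hawk and the sparrow.
5. Keeper goes to the upper station with the cricket and the worm.
6. Keeper goes back to the lower station alone.
7. Keeper goes to the upper station with the hawk and the sparrow.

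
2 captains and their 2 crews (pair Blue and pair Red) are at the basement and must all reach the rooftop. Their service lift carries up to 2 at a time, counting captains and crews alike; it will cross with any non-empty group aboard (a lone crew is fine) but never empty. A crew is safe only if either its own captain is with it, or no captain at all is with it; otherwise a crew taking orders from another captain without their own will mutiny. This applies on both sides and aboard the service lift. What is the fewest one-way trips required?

Counting alone: each trip to the rooftop takes at most 2 across and each return brings at least 1 back, so after t trips out (and t−1 returns) at most 2t − (t−1) of the 4 are across; that first reaches 4 at t = 3, so at least 5 crossings are needed.
The plan below uses exactly 5 crossings, so it is optimal:
1. captain Blue and crew Blue cross → the rooftop.
2. captain Blue crosses ← the basement.
3. captain Blue and captain Red cross → the rooftop.
4. captain Red crosses ← the basement.
5. captain Red and crew Red cross → the rooftop.

5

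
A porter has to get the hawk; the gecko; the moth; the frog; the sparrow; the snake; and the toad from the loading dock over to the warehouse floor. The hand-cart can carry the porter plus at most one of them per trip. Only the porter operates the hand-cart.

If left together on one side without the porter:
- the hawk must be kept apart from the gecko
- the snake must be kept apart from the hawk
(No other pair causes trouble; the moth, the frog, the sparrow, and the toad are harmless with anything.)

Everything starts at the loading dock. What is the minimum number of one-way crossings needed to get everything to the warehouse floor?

15

Counting alone: the porter can take at most 1 across per trip to the warehouse floor, so moving all 7 needs at least 7 loaded trips out, with a return between consecutive ones — at least 13 crossings.
The safety rule pushes this higher. Following every safe sequence of crossings, the most of the 7 that can be at the warehouse floor as the hand-cart arrives there on crossing 13 is 6 — never all 7.
So no plan with fewer than 15 crossings exists, and this one achieves 15:
1. Porter goes to the warehouse floor with the hawk.  [the loading dock: the frog, the gecko, the moth, the snake, the sparrow, the toad | the warehouse floor: the hawk]
2. Porter goes back to the loading dock alone.  [the loading dock: the frog, the gecko, the moth, the snake, the sparrow, the toad | the warehouse floor: the hawk]
3. Porter goes to the warehouse floor with the gecko.  [the loading dock: the frog, the moth, the snake, the sparrow, the toad | the warehouse floor: the gecko, the hawk]
4. Porter goes back to the loading dock with the hawk.  [the loading dock: the frog, the hawk, the moth, the snake, the sparrow, the toad | the warehouse floor: the gecko]
5. Porter goes to the warehouse floor with the snake.  [the loading dock: the frog, the hawk, the moth, the sparrow, the toad | the warehouse floor: the gecko, the snake]
6. Porter goes back to the loading dock alone.  [the loading dock: the frog, the hawk, the moth, the sparrow, the toad | the warehouse floor: the gecko, the snake]
7. Porter goes to the warehouse floor with the moth.  [the loading dock: the frog, the hawk, the sparrow, the toad | the warehouse floor: the gecko, the moth, the snake]
8. Porter goes back to the loading dock alone.  [the loading dock: the frog, the hawk, the sparrow, the toad | the warehouse floor: the gecko, the moth, the snake]
9. Porter goes to the warehouse floor with the frog.  [the loading dock: the hawk, the sparrow, the toad | the warehouse floor: the frog, the gecko, the moth, the snake]
10. Porter goes back to the loading dock alone.  [the loading dock: the hawk, the sparrow, the toad | the warehouse floor: the frog, the gecko, the moth, the snake]
11. Porter goes to the warehouse floor with the sparrow.  [the loading dock: the hawk, the toad | the warehouse floor: the frog, the gecko, the moth, the snake, the sparrow]
12. Porter goes back to the loading dock alone.  [the loading dock: the hawk, the toad | the warehouse floor: the frog, the gecko, the moth, the snake, the sparrow]
13. Porter goes to the warehouse floor with the toad.  [the loading dock: the hawk | the warehouse floor: the frog, the gecko, the moth, the snake, the sparrow, the toad]
14. Porter goes back to the loading dock alone.  [the loading dock: the hawk | the warehouse floor: the frog, the gecko, the moth, the snake, the sparrow, the toad]
15. Porter goes to the warehouse floor with the hawk.  [the loading dock: — | the warehouse floor: the frog, the gecko, the hawk, the moth, the snake, the sparrow, the toad]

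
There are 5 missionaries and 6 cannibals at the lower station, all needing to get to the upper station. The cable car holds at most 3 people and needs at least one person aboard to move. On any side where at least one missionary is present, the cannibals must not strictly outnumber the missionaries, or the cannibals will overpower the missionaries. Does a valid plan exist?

The cannibals already outnumber the missionaries at the lower station before anyone moves, so the starting position itself is disallowed.

No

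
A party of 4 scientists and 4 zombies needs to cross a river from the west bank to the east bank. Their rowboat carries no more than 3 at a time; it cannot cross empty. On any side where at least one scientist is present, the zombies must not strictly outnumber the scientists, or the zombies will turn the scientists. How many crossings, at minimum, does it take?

Counting alone: each trip to the east bank takes at most 3 across and each return brings at least 1 back, so after t trips out (and t−1 returns) at most 3t − (t−1) of the 8 are across; that first reaches 8 at t = 4, so at least 7 crossings are needed.
The safety rule pushes this higher. Following every safe sequence of crossings, the most of the 8 that can be at the east bank as the rowboat arrives there on crossing 7 is 7 — never all 8.
So no plan with fewer than 9 crossings exists, and this one achieves 9:
1. 2 zombies → the east bank.  (the west bank: 4S 2Z; the east bank: 0S 2Z)
2. 1 zombie ← the west bank.  (the west bank: 4S 3Z; the east bank: 0S 1Z)
3. 3 zombies → the east bank.  (the west bank: 4S 0Z; the east bank: 0S 4Z)
4. 1 zombie ← the west bank.  (the west bank: 4S 1Z; the east bank: 0S 3Z)
5. 3 scientists → the east bank.  (the west bank: 1S 1Z; the east bank: 3S 3Z)
6. 1 scientist and 1 zombie ← the west bank.  (the west bank: 2S 2Z; the east bank: 2S 2Z)
7. 2 scientists → the east bank.  (the west bank: 0S 2Z; the east bank: 4S 2Z)
8. 1 zombie ← the west bank.  (the west bank: 0S 3Z; the east bank: 4S 1Z)
9. 3 zombies → the east bank.  (the west bank: 0S 0Z; the east bank: 4S 4Z)

9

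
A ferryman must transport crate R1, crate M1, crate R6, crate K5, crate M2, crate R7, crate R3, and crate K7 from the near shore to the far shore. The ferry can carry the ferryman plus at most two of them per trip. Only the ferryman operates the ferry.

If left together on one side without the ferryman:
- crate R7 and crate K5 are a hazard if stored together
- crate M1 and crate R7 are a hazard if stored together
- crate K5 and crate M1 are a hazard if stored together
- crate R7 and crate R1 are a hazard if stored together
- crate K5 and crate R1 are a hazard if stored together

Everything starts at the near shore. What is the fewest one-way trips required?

13

Counting alone: the ferryman can take at most 2 across per trip to the far shore, so moving all 8 needs at least 4 loaded trips out, with a return between consecutive ones — at least 7 crossings.
The safety rule pushes this higher. Following every safe sequence of crossings, the most of the 8 that can be at the far shore as the ferry arrives there on crossings 7, 9, 11 is 5, 6, 7 respectively — never all 8.
So no plan with fewer than 13 crossings exists, and this one achieves 13:
1. Ferryman goes to the far shore with crate K5 and crate R7.  [the near shore: crate K7, crate M1, crate M2, crate R1, crate R3, crate R6 | the far shore: crate K5, crate R7]
2. Ferryman goes back to the near shore with crate K5.  [the near shore: crate K5, crate K7, crate M1, crate M2, crate R1, crate R3, crate R6 | the far shore: crate R7]
3. Ferryman goes to the far shore with crate M1 and crate R1.  [the near shore: crate K5, crate K7, crate M2, crate R3, crate R6 | the far shore: crate M1, crate R1, crate R7]
4. Ferryman goes back to the near shore with crate R7.  [the near shore: crate K5, crate K7, crate M2, crate R3, crate R6, crate R7 | the far shore: crate M1, crate R1]
5. Ferryman goes to the far shore with crate K5 and crate R6.  [the near shore: crate K7, crate M2, crate R3, crate R7 | the far shore: crate K5, crate M1, crate R1, crate R6]
6. Ferryman goes back to the near shore with crate K5.  [the near shore: crate K5, crate K7, crate M2, crate R3, crate R7 | the far shore: crate M1, crate R1, crate R6]
7. Ferryman goes to the far shore with crate K5 and crate M2.  [the near shore: crate K7, crate R3, crate R7 | the far shore: crate K5, crate M1, crate M2, crate R1, crate R6]
8. Ferryman goes back to the near shore with crate K5.  [the near shore: crate K5, crate K7, crate R3, crate R7 | the far shore: crate M1, crate M2, crate R1, crate R6]
9. Ferryman goes to the far shore with crate K5 and crate R3.  [the near shore: crate K7, crate R7 | the far shore: crate K5, crate M1, crate M2, crate R1, crate R3, crate R6]
10. Ferryman goes back to the near shore with crate K5.  [the near shore: crate K5, crate K7, crate R7 | the far shore: crate M1, crate M2, crate R1, crate R3, crate R6]
11. Ferryman goes to the far shore with crate K5 and crate K7.  [the near shore: crate R7 | the far shore: crate K5, crate K7, crate M1, crate M2, crate R1, crate R3, crate R6]
12. Ferryman goes back to the near shore with crate K5.  [the near shore: crate K5, crate R7 | the far shore: crate K7, crate M1, crate M2, crate R1, crate R3, crate R6]
13. Ferryman goes to the far shore with crate K5 and crate R7.  [the near shore: — | the far shore: crate K5, crate K7, crate M1, crate M2, crate R1, crate R3, crate R6, crate R7]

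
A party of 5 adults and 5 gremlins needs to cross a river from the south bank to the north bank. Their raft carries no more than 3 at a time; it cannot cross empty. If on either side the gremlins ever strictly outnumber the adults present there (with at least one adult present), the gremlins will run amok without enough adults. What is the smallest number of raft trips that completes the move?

Counting alone: each trip to the north bank takes at most 3 across and each return brings at least 1 back, so after t trips out (and t−1 returns) at most 3t − (t−1) of the 10 are across; that first reaches 10 at t = 5, so at least 9 crossings are needed.
The safety rule pushes this higher. Following every safe sequence of crossings, the most of the 10 that can be at the north bank as the raft arrives there on crossing 9 is 9 — never all 10.
So no plan with fewer than 11 crossings exists, and this one achieves 11:
1. 2 gremlins → the north bank.  (the south bank: 5A 3G; the north bank: 0A 2G)
2. 1 gremlin ← the south bank.  (the south bank: 5A 4G; the north bank: 0A 1G)
3. 3 gremlins → the north bank.  (the south bank: 5A 1G; the north bank: 0A 4G)
4. 1 gremlin ← the south bank.  (the south bank: 5A 2G; the north bank: 0A 3G)
5. 3 adults → the north bank.  (the south bank: 2A 2G; the north bank: 3A 3G)
6. 1 adult and 1 gremlin ← the south bank.  (the south bank: 3A 3G; the north bank: 2A 2G)
7. 3 adults → the north bank.  (the south bank: 0A 3G; the north bank: 5A 2G)
8. 1 gremlin ← the south bank.  (the south bank: 0A 4G; the north bank: 5A 1G)
9. 2 gremlins → the north bank.  (the south bank: 0A 2G; the north bank: 5A 3G)
10. 1 gremlin ← the south bank.  (the south bank: 0A 3G; the north bank: 5A 2G)
11. 3 gremlins → the north bank.  (the south bank: 0A 0G; the north bank: 5A 5G)

11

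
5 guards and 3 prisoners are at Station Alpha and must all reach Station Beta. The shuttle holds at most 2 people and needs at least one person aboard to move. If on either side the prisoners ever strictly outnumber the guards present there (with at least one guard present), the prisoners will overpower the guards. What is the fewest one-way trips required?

Counting alone: each trip to Station Beta takes at most 2 across and each return brings at least 1 back, so after t trips out (and t−1 returns) at most 2t − (t−1) of the 8 are across; that first reaches 8 at t = 7, so at least 13 crossings are needed.
The plan below uses exactly 13 crossings, so it is optimal:
1. 2 prisoners → Station Beta.  (Station Alpha: 5G 1P; Station Beta: 0G 2P)
2. 1 prisoner ← Station Alpha.  (Station Alpha: 5G 2P; Station Beta: 0G 1P)
3. 2 prisoners → Station Beta.  (Station Alpha: 5G 0P; Station Beta: 0G 3P)
4. 1 prisoner ← Station Alpha.  (Station Alpha: 5G 1P; Station Beta: 0G 2P)
5. 2 guards → Station Beta.  (Station Alpha: 3G 1P; Station Beta: 2G 2P)
6. 1 prisoner ← Station Alpha.  (Station Alpha: 3G 2P; Station Beta: 2G 1P)
7. 1 guard and 1 prisoner → Station Beta.  (Station Alpha: 2G 1P; Station Beta: 3G 2P)
8. 1 prisoner ← Station Alpha.  (Station Alpha: 2G 2P; Station Beta: 3G 1P)
9. 2 prisoners → Station Beta.  (Station Alpha: 2G 0P; Station Beta: 3G 3P)
10. 1 prisoner ← Station Alpha.  (Station Alpha: 2G 1P; Station Beta: 3G 2P)
11. 1 guard and 1 prisoner → Station Beta.  (Station Alpha: 1G 0P; Station Beta: 4G 3P)
12. 1 prisoner ← Station Alpha.  (Station Alpha: 1G 1P; Station Beta: 4G 2P)
13. 1 guard and 1 prisoner → Station Beta.  (Station Alpha: 0G 0P; Station Beta: 5G 3P)

13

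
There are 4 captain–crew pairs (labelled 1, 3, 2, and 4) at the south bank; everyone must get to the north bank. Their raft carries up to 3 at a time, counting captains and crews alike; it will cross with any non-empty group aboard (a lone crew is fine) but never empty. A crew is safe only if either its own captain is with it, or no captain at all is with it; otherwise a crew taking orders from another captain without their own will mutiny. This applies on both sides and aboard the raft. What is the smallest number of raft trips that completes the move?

Counting alone: each trip to the north bank takes at most 3 across and each return brings at least 1 back, so after t trips out (and t−1 returns) at most 3t − (t−1) of the 8 are across; that first reaches 8 at t = 4, so at least 7 crossings are needed.
The safety rule pushes this higher. Following every safe sequence of crossings, the most of the 8 that can be at the north bank as the raft arrives there on crossing 7 is 7 — never all 8.
So no plan with fewer than 9 crossings exists, and this one achieves 9:
1. captain 1 and crew 1 cross → the north bank.
2. captain 1 crosses ← the south bank.
3. captain 1, captain 3, and crew 3 cross → the north bank.
4. captain 1 and crew 1 cross ← the south bank.
5. captain 1, captain 2, and captain 4 cross → the north bank.
6. crew 3 crosses ← the south bank.
7. crew 1 and crew 3 cross → the north bank.
8. crew 1 crosses ← the south bank.
9. crew 1, crew 2, and crew 4 cross → the north bank.

9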